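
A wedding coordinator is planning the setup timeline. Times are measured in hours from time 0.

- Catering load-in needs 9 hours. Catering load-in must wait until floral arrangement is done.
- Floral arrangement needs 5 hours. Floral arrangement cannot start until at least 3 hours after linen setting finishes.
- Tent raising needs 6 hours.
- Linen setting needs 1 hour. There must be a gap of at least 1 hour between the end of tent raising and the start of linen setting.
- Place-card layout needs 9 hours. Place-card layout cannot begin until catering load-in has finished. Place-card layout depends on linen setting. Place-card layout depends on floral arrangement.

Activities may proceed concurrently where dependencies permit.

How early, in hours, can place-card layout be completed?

34

Tent raising can start immediately at hour 0; it finishes at hour 6.
Linen setting cannot begin until tent raising (finishes hour 6, plus 1-hour gap → hour 7). It runs from hour 7 to 7 + 1 = hour 8.
After linen setting (finishes hour 8, plus 3-hour gap → hour 11), floral arrangement can start at hour 11 and finishes at hour 16.
After floral arrangement (finishes hour 16), catering load-in can start at hour 16 and finishes at hour 25.
Place-card layout cannot start until catering load-in (finishes hour 25); linen setting (finishes hour 8); floral arrangement (finishes hour 16). The controlling bound is hour 25, so place-card layout finishes at 25 + 9 = hour 34.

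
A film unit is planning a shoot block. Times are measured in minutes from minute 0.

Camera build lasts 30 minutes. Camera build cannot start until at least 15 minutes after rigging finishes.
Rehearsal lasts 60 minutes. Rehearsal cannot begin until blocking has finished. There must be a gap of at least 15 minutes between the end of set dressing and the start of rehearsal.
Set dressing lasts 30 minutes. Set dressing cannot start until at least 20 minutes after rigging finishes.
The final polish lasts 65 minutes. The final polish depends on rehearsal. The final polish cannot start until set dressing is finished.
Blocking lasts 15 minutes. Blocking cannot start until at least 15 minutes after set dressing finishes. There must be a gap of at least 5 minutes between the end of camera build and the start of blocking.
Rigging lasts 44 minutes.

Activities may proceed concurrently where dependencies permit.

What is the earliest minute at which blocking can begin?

109

Rigging has no prerequisites, so it starts at minute 0 and finishes at minute 44.
After rigging (finishes minute 44, plus 15-minute gap → minute 59), camera build can start at minute 59 and finishes at minute 89.
After rigging (finishes minute 44, plus 20-minute gap → minute 64), set dressing can start at minute 64 and finishes at minute 94.
Blocking waits on set dressing (finishes minute 94, plus 15-minute gap → minute 109); camera build (finishes minute 89, plus 5-minute gap → minute 94). The latest of these is minute 109, which is the earliest blocking can start.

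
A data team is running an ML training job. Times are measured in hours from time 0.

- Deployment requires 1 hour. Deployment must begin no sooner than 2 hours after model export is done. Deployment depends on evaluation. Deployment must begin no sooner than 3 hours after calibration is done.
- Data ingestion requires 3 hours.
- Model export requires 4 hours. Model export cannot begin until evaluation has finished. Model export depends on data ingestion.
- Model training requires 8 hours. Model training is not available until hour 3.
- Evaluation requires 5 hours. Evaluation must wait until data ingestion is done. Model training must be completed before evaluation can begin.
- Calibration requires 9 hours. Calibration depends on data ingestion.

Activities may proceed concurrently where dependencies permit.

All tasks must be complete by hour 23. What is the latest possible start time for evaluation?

Deployment must finish by hour 23; it takes 1 hour, so it must start by 23 − 1 = hour 22.
Since deployment (must start by hour 22, minus 2-hour gap → hour 20) depends on it, model export must finish by hour 20. Backing off its 4-hour duration gives a latest start of hour 16.
Evaluation has several dependents: model export (must start by hour 16); deployment (must start by hour 22). The earliest of those limits is hour 16, so evaluation must start by 16 − 5 = hour 11.

11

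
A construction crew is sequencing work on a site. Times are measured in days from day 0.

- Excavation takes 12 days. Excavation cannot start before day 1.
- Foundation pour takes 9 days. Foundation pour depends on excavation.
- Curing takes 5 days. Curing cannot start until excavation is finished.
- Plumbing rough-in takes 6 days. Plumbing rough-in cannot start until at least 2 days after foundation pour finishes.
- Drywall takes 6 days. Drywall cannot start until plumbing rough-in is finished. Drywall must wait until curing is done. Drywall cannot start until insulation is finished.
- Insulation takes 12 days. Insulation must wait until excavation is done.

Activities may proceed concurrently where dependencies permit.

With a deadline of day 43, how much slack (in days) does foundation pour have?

7

After its own release at day 1, excavation can start at day 1 and finishes at day 13.
Foundation pour waits on excavation (finishes day 13), so it starts at day 13 and finishes at 13 + 9 = day 22.

Working backward from the deadline:
To finish by day 43, drywall (duration 6) must start no later than day 37.
Since drywall (must start by day 37) depends on it, plumbing rough-in must finish by day 37. Backing off its 6-day duration gives a latest start of day 31.
Foundation pour must finish before plumbing rough-in (must start by day 31, minus 2-day gap → day 29). With a 9-day duration, foundation pour must start by 29 − 9 = day 20.
So foundation pour can start as early as day 13 and as late as day 20, giving 20 − 13 = 7 days of slack.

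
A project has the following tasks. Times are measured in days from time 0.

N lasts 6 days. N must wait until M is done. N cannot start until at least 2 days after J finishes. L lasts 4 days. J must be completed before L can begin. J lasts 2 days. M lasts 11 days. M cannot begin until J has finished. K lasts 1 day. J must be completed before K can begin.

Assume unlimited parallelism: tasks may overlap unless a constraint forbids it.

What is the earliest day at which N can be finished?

19

J has no prerequisites, so it starts at day 0 and finishes at day 2.
After J (finishes day 2), M can start at day 2 and finishes at day 13.
N has to wait for M (finishes day 13); J (finishes day 2, plus 2-day gap → day 4). The latest of these is day 13, so N runs day 13 to 13 + 6 = day 19.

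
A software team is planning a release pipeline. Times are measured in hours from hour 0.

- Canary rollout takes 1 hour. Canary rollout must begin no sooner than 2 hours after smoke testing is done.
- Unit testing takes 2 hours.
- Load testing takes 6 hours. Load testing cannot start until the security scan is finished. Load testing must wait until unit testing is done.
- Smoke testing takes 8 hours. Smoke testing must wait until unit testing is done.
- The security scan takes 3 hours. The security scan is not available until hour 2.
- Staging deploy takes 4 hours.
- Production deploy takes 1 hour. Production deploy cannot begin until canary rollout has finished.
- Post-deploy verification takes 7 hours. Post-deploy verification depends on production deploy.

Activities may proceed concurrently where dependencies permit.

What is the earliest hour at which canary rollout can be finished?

13

Unit testing can start immediately at hour 0; it finishes at hour 2.
Smoke testing waits on unit testing (finishes hour 2), so it starts at hour 2 and finishes at 2 + 8 = hour 10.
Canary rollout cannot begin until smoke testing (finishes hour 10, plus 2-hour gap → hour 12). It runs from hour 12 to 12 + 1 = hour 13.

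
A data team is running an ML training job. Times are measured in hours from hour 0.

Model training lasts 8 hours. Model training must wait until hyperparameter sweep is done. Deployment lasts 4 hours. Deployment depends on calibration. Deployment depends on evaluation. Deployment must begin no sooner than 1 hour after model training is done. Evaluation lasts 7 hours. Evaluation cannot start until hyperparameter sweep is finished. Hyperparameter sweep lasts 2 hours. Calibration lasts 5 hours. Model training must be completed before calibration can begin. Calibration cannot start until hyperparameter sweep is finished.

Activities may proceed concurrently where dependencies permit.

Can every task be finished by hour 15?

Hyperparameter sweep has no prerequisites, so it starts at hour 0 and finishes at hour 2.
Evaluation waits on hyperparameter sweep (finishes hour 2), so it starts at hour 2 and finishes at 2 + 7 = hour 9.
Model training cannot begin until hyperparameter sweep (finishes hour 2). It runs from hour 2 to 2 + 8 = hour 10.
Calibration needs all of model training (finishes hour 10); hyperparameter sweep (finishes hour 2). That puts its earliest start at hour 10; it finishes at 10 + 5 = hour 15.
Deployment needs all of calibration (finishes hour 15); evaluation (finishes hour 9); model training (finishes hour 10, plus 1-hour gap → hour 11). That puts its earliest start at hour 15; it finishes at 15 + 4 = hour 19.
The earliest everything can be done is hour 19, which is after the deadline of 15, so it is not possible.

No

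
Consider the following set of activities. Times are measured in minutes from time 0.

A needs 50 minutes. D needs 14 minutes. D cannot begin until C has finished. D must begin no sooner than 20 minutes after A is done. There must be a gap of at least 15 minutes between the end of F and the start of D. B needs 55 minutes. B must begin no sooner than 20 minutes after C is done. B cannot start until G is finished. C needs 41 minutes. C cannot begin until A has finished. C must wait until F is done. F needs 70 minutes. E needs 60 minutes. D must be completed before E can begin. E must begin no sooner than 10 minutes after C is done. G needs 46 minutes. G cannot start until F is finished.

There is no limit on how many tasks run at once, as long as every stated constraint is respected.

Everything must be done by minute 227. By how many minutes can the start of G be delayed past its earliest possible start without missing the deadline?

56

Nothing blocks F, so it runs from minute 0 to minute 70.
G waits on F (finishes minute 70), so it starts at minute 70 and finishes at 70 + 46 = minute 116.

Working backward from the deadline:
Nothing follows B; the deadline of minute 227 is its only limit. It must start by 227 − 55 = minute 172.
G has to be done before B (must start by minute 172). That means finishing by minute 172, i.e. starting by 172 − 46 = minute 126.
So G can start as early as minute 70 and as late as minute 126, giving 126 − 70 = 56 minutes of slack.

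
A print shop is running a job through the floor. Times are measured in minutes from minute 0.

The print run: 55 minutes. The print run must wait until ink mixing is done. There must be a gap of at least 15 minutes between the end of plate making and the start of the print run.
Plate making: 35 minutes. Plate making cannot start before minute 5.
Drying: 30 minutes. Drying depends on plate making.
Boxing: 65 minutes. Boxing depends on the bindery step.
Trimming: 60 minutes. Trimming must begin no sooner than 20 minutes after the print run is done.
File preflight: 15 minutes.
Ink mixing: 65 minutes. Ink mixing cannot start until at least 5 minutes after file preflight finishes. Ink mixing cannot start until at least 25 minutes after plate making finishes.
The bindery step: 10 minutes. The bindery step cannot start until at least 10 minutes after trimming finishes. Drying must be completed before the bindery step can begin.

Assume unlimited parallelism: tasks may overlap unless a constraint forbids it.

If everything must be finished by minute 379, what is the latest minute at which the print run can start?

159

Boxing has no dependents, so it just needs to finish by minute 379. Starting by 379 − 65 = minute 314 achieves that.
Since boxing (must start by minute 314) depends on it, the bindery step must finish by minute 314. Backing off its 10-minute duration gives a latest start of minute 304.
Trimming has to be done before the bindery step (must start by minute 304, minus 10-minute gap → minute 294). That means finishing by minute 294, i.e. starting by 294 − 60 = minute 234.
The print run feeds into trimming (must start by minute 234, minus 20-minute gap → minute 214); so the print run must finish by minute 214 and therefore start by minute 159.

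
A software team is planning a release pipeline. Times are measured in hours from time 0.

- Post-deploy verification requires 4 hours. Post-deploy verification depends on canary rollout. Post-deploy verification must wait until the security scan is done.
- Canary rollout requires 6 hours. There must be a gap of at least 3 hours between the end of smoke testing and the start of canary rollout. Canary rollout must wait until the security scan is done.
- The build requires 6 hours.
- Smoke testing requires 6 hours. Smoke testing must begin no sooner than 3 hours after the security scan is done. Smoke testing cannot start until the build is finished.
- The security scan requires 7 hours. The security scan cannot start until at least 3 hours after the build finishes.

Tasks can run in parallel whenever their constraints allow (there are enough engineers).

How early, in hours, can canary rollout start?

The build has no prerequisites, so it starts at hour 0 and finishes at hour 6.
After the build (finishes hour 6, plus 3-hour gap → hour 9), the security scan can start at hour 9 and finishes at hour 16.
Smoke testing needs all of the security scan (finishes hour 16, plus 3-hour gap → hour 19); the build (finishes hour 6). That puts its earliest start at hour 19; it finishes at 19 + 6 = hour 25.
Canary rollout waits on smoke testing (finishes hour 25, plus 3-hour gap → hour 28); the security scan (finishes hour 16). The latest of these is hour 28, which is the earliest canary rollout can start.

28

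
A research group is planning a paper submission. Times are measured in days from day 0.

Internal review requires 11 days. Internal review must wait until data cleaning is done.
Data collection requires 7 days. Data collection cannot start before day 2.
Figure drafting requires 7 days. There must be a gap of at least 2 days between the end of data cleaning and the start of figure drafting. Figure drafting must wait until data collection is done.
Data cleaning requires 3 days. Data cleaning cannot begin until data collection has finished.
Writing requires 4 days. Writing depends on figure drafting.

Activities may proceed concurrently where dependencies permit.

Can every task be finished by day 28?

Data collection cannot begin until its own release at day 2. It runs from day 2 to 2 + 7 = day 9.
After data collection (finishes day 9), data cleaning can start at day 9 and finishes at day 12.
Internal review cannot begin until data cleaning (finishes day 12). It runs from day 12 to 12 + 11 = day 23.
Figure drafting cannot start until data cleaning (finishes day 12, plus 2-day gap → day 14); data collection (finishes day 9). The controlling bound is day 14, so figure drafting finishes at 14 + 7 = day 21.
Writing cannot begin until figure drafting (finishes day 21). It runs from day 21 to 21 + 4 = day 25.
Every task is finished by day 25, which is no later than the deadline of 28, so the schedule is feasible.

Yes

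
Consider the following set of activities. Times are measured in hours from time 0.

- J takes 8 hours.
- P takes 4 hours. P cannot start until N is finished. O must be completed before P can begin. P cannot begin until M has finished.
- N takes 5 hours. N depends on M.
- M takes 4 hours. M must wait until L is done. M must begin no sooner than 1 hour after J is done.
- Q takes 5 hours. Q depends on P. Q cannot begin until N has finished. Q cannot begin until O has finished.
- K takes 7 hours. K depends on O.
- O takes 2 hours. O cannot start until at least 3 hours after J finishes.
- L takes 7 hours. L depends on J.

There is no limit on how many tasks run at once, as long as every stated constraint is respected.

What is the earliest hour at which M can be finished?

J has no prerequisites, so it starts at hour 0 and finishes at hour 8.
After J (finishes hour 8), L can start at hour 8 and finishes at hour 15.
For M: L (finishes hour 15); J (finishes hour 8, plus 1-hour gap → hour 9). Taking the maximum gives a start of hour 15, and it finishes at 15 + 4 = hour 19.

19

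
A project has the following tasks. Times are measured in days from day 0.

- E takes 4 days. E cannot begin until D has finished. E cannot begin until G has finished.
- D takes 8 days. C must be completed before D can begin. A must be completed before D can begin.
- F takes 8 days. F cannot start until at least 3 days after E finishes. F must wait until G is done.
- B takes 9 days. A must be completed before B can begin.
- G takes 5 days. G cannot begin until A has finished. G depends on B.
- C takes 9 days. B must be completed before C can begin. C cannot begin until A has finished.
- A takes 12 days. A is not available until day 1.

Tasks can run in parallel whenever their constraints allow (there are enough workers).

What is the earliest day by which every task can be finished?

54

After its own release at day 1, A can start at day 1 and finishes at day 13.
B cannot begin until A (finishes day 13). It runs from day 13 to 13 + 9 = day 22.
G cannot start until A (finishes day 13); B (finishes day 22). The controlling bound is day 22, so G finishes at 22 + 5 = day 27.
C cannot start until B (finishes day 22); A (finishes day 13). The controlling bound is day 22, so C finishes at 22 + 9 = day 31.
For D: C (finishes day 31); A (finishes day 13). Taking the maximum gives a start of day 31, and it finishes at 31 + 8 = day 39.
For E: D (finishes day 39); G (finishes day 27). Taking the maximum gives a start of day 39, and it finishes at 39 + 4 = day 43.
F needs all of E (finishes day 43, plus 3-day gap → day 46); G (finishes day 27). That puts its earliest start at day 46; it finishes at 46 + 8 = day 54.
All tasks are finished once the last one completes. Finish times: A at 13, B at 22, C at 31, D at 39, E at 43, F at 54, G at 27. The latest is day 54.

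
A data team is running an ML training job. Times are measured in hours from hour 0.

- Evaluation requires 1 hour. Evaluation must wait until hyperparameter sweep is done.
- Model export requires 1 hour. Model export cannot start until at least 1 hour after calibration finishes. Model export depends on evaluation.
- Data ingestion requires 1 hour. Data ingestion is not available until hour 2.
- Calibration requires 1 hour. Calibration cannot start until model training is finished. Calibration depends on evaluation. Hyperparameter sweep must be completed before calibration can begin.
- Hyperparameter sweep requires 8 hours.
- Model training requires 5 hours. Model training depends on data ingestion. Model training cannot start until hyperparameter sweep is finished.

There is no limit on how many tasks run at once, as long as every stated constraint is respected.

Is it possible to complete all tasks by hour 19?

Hyperparameter sweep can start immediately at hour 0; it finishes at hour 8.
Evaluation waits on hyperparameter sweep (finishes hour 8), so it starts at hour 8 and finishes at 8 + 1 = hour 9.
Data ingestion waits on its own release at hour 2, so it starts at hour 2 and finishes at 2 + 1 = hour 3.
Model training cannot start until data ingestion (finishes hour 3); hyperparameter sweep (finishes hour 8). The controlling bound is hour 8, so model training finishes at 8 + 5 = hour 13.
For calibration: model training (finishes hour 13); evaluation (finishes hour 9); hyperparameter sweep (finishes hour 8). Taking the maximum gives a start of hour 13, and it finishes at 13 + 1 = hour 14.
For model export: calibration (finishes hour 14, plus 1-hour gap → hour 15); evaluation (finishes hour 9). Taking the maximum gives a start of hour 15, and it finishes at 15 + 1 = hour 16.
Every task is finished by hour 16, which is no later than the deadline of 19, so the schedule is feasible.

Yes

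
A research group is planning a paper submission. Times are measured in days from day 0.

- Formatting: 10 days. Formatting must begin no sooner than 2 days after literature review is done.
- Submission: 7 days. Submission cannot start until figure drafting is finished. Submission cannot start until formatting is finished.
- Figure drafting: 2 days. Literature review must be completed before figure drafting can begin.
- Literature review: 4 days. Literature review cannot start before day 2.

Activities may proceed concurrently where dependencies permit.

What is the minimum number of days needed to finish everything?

25

Literature review waits on its own release at day 2, so it starts at day 2 and finishes at 2 + 4 = day 6.
Formatting waits on literature review (finishes day 6, plus 2-day gap → day 8), so it starts at day 8 and finishes at 8 + 10 = day 18.
Figure drafting cannot begin until literature review (finishes day 6). It runs from day 6 to 6 + 2 = day 8.
Submission needs all of figure drafting (finishes day 8); formatting (finishes day 18). That puts its earliest start at day 18; it finishes at 18 + 7 = day 25.
All tasks are finished once the last one completes. Finish times: Literature review at 6, Figure drafting at 8, Formatting at 18, Submission at 25. The latest is day 25.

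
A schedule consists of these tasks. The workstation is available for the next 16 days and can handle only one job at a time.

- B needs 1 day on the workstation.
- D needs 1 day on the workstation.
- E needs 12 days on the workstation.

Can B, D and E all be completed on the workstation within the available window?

Yes

Running back to back, the jobs need 1 + 1 + 12 = 14 days on the workstation.
Since 14 ≤ 16, they fit within the window.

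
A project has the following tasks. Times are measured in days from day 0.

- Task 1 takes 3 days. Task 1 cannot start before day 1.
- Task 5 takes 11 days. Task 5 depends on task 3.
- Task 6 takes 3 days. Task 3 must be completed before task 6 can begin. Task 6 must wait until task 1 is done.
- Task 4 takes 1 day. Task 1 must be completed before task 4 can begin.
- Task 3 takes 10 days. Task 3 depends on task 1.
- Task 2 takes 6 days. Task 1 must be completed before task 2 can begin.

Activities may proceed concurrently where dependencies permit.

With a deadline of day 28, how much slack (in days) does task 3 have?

Task 1 waits on its own release at day 1, so it starts at day 1 and finishes at 1 + 3 = day 4.
After task 1 (finishes day 4), task 3 can start at day 4 and finishes at day 14.

Working backward from the deadline:
Task 5 has no dependents, so it just needs to finish by day 28. Starting by 28 − 11 = day 17 achieves that.
Task 6 must finish by day 28; it takes 3 days, so it must start by 28 − 3 = day 25.
Task 3 feeds task 5 (must start by day 17); task 6 (must start by day 25). Taking the minimum, task 3 must finish by day 17 and start by 17 − 10 = day 7.
So task 3 can start as early as day 4 and as late as day 7, giving 7 − 4 = 3 days of slack.

3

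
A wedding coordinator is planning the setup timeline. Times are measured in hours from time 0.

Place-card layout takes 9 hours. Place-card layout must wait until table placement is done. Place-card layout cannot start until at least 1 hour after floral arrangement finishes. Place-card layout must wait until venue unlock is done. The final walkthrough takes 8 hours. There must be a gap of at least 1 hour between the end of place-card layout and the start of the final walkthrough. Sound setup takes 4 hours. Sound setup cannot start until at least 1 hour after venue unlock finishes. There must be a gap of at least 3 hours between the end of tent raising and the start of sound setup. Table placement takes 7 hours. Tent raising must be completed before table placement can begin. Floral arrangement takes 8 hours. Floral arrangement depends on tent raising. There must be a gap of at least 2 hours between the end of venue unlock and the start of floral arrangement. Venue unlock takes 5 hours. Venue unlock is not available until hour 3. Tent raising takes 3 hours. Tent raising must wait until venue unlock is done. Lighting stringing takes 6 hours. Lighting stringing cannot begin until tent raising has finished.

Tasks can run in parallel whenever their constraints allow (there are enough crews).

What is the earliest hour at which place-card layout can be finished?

After its own release at hour 3, venue unlock can start at hour 3 and finishes at hour 8.
Tent raising waits on venue unlock (finishes hour 8), so it starts at hour 8 and finishes at 8 + 3 = hour 11.
Floral arrangement cannot start until tent raising (finishes hour 11); venue unlock (finishes hour 8, plus 2-hour gap → hour 10). The controlling bound is hour 11, so floral arrangement finishes at 11 + 8 = hour 19.
After tent raising (finishes hour 11), table placement can start at hour 11 and finishes at hour 18.
Place-card layout cannot start until table placement (finishes hour 18); floral arrangement (finishes hour 19, plus 1-hour gap → hour 20); venue unlock (finishes hour 8). The controlling bound is hour 20, so place-card layout finishes at 20 + 9 = hour 29.

29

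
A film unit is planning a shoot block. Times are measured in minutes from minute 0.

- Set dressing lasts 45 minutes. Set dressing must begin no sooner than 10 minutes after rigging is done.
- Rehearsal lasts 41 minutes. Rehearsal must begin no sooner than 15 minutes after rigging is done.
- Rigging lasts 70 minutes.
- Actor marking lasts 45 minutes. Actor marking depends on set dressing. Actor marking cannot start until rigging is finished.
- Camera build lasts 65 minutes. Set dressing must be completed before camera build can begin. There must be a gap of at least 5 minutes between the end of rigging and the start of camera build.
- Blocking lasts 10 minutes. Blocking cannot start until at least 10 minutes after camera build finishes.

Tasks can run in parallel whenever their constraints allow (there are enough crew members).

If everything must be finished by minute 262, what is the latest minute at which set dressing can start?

Blocking must finish by minute 262; it takes 10 minutes, so it must start by 262 − 10 = minute 252.
Camera build feeds into blocking (must start by minute 252, minus 10-minute gap → minute 242); so camera build must finish by minute 242 and therefore start by minute 177.
Actor marking has no dependents, so it just needs to finish by minute 262. Starting by 262 − 45 = minute 217 achieves that.
Set dressing has several dependents: camera build (must start by minute 177); actor marking (must start by minute 217). The earliest of those limits is minute 177, so set dressing must start by 177 − 45 = minute 132.

132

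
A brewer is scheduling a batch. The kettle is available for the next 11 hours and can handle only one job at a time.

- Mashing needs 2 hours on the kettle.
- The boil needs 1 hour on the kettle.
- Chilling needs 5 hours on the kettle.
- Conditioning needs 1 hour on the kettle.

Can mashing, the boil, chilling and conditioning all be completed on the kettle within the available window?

Running back to back, the jobs need 2 + 1 + 5 + 1 = 9 hours on the kettle.
Since 9 ≤ 11, they fit within the window.

Yes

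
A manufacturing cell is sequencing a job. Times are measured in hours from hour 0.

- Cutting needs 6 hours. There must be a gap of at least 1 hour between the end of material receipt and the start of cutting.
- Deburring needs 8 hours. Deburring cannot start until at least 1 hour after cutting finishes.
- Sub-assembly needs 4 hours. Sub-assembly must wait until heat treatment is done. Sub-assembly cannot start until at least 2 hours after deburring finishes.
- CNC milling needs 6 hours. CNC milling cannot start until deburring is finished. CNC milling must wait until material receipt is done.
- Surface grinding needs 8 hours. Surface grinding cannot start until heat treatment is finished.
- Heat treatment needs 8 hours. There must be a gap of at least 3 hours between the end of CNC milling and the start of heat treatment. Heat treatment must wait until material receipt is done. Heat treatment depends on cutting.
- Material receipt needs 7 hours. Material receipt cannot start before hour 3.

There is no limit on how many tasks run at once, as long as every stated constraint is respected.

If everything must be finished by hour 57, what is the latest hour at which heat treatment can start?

To finish by hour 57, surface grinding (duration 8) must start no later than hour 49.
Sub-assembly has no dependents, so it just needs to finish by hour 57. Starting by 57 − 4 = hour 53 achieves that.
For heat treatment: surface grinding (must start by hour 49); sub-assembly (must start by hour 53). The most restrictive is hour 49; with an 8-hour duration, heat treatment must start by hour 41.

41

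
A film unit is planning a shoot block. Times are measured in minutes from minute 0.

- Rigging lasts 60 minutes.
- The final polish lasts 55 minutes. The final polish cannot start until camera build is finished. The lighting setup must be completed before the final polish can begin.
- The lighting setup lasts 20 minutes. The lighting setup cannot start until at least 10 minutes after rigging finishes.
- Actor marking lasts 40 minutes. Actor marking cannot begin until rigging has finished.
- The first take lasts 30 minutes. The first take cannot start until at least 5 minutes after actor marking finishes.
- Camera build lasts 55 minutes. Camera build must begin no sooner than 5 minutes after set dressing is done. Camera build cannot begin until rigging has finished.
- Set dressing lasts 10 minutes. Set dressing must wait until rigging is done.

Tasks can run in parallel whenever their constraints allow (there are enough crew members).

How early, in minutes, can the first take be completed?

135

Rigging has no prerequisites, so it starts at minute 0 and finishes at minute 60.
After rigging (finishes minute 60), actor marking can start at minute 60 and finishes at minute 100.
The first take cannot begin until actor marking (finishes minute 100, plus 5-minute gap → minute 105). It runs from minute 105 to 105 + 30 = minute 135.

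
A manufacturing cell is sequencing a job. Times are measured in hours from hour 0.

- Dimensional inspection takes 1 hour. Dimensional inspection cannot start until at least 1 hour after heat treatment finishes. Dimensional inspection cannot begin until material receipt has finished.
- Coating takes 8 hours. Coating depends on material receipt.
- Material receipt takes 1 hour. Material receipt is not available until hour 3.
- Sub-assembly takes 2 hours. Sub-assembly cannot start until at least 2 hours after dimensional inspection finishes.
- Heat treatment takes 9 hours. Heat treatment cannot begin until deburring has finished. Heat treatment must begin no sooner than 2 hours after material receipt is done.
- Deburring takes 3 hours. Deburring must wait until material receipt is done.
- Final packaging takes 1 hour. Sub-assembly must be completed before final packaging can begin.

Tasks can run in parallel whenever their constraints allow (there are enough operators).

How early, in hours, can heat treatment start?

Material receipt waits on its own release at hour 3, so it starts at hour 3 and finishes at 3 + 1 = hour 4.
Deburring cannot begin until material receipt (finishes hour 4). It runs from hour 4 to 4 + 3 = hour 7.
Heat treatment waits on deburring (finishes hour 7); material receipt (finishes hour 4, plus 2-hour gap → hour 6). The latest of these is hour 7, which is the earliest heat treatment can start.

7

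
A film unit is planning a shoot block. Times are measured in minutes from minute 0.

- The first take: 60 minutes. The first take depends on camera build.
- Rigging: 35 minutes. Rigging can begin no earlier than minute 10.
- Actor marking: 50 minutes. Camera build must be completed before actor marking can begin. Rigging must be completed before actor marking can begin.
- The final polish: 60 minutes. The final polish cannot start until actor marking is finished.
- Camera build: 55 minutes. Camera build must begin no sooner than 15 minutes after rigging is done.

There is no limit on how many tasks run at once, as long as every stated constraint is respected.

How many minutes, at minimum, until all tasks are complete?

After its own release at minute 10, rigging can start at minute 10 and finishes at minute 45.
After rigging (finishes minute 45, plus 15-minute gap → minute 60), camera build can start at minute 60 and finishes at minute 115.
The first take cannot begin until camera build (finishes minute 115). It runs from minute 115 to 115 + 60 = minute 175.
Actor marking has to wait for camera build (finishes minute 115); rigging (finishes minute 45). The latest of these is minute 115, so actor marking runs minute 115 to 115 + 50 = minute 165.
The final polish cannot begin until actor marking (finishes minute 165). It runs from minute 165 to 165 + 60 = minute 225.
All tasks are finished once the last one completes. Finish times: Rigging at 45, Camera build at 115, Actor marking at 165, The final polish at 225, The first take at 175. The latest is minute 225.

225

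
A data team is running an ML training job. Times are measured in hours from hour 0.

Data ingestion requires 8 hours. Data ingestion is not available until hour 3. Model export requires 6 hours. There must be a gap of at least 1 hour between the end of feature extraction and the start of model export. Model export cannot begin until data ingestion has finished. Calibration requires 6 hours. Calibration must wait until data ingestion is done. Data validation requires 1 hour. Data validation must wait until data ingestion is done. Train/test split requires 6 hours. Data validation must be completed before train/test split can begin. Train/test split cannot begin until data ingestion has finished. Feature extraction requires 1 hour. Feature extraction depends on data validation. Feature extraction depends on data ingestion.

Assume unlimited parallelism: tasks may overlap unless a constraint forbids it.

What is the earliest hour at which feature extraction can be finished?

Data ingestion cannot begin until its own release at hour 3. It runs from hour 3 to 3 + 8 = hour 11.
Data validation waits on data ingestion (finishes hour 11), so it starts at hour 11 and finishes at 11 + 1 = hour 12.
Feature extraction cannot start until data validation (finishes hour 12); data ingestion (finishes hour 11). The controlling bound is hour 12, so feature extraction finishes at 12 + 1 = hour 13.

13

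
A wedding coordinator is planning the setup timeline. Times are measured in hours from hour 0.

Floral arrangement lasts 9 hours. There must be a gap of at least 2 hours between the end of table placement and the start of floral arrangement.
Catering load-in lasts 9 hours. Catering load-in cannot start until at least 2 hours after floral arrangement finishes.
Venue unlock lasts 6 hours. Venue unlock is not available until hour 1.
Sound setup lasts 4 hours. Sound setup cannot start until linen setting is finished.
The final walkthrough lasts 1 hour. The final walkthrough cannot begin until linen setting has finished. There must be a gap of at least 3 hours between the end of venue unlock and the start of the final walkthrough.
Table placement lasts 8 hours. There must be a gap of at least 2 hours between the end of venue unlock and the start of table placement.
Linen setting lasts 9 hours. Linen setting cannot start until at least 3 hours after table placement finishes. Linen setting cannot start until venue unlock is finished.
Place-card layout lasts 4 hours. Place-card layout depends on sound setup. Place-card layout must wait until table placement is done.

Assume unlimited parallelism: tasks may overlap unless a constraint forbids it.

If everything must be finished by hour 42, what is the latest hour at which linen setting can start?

Place-card layout has no dependents, so it just needs to finish by hour 42. Starting by 42 − 4 = hour 38 achieves that.
Sound setup has to be done before place-card layout (must start by hour 38). That means finishing by hour 38, i.e. starting by 38 − 4 = hour 34.
To finish by hour 42, the final walkthrough (duration 1) must start no later than hour 41.
Linen setting has several dependents: sound setup (must start by hour 34); the final walkthrough (must start by hour 41). The earliest of those limits is hour 34, so linen setting must start by 34 − 9 = hour 25.

25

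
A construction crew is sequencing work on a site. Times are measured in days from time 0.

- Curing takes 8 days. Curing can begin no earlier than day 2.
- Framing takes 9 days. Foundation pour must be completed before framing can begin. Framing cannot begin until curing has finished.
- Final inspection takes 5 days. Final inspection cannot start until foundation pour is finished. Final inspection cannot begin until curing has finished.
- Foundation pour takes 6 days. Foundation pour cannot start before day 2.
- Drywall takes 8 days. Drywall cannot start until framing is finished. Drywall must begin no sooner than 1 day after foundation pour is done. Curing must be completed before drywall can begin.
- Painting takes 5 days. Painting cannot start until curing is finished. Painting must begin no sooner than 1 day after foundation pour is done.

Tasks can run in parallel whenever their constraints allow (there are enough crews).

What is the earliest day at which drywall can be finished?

Curing cannot begin until its own release at day 2. It runs from day 2 to 2 + 8 = day 10.
Foundation pour cannot begin until its own release at day 2. It runs from day 2 to 2 + 6 = day 8.
Framing has to wait for foundation pour (finishes day 8); curing (finishes day 10). The latest of these is day 10, so framing runs day 10 to 10 + 9 = day 19.
For drywall: framing (finishes day 19); foundation pour (finishes day 8, plus 1-day gap → day 9); curing (finishes day 10). Taking the maximum gives a start of day 19, and it finishes at 19 + 8 = day 27.

27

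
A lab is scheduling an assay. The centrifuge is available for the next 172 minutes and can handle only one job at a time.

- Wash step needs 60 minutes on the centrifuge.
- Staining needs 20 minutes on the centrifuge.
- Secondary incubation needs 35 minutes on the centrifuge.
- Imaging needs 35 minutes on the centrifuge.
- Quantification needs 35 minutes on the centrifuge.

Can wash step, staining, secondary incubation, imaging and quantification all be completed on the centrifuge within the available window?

No

Running back to back, the jobs need 60 + 20 + 35 + 35 + 35 = 185 minutes on the centrifuge.
Since 185 > 172, they cannot all fit.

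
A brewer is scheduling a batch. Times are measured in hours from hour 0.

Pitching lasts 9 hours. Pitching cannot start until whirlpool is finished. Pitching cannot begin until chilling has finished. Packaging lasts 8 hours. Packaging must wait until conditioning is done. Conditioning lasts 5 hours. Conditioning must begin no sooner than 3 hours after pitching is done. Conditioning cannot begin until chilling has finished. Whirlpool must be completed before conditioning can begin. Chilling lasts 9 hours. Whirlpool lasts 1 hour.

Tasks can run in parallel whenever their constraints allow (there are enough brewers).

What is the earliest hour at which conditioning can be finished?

Chilling has no prerequisites, so it starts at hour 0 and finishes at hour 9.
Nothing blocks whirlpool, so it runs from hour 0 to hour 1.
Pitching cannot start until whirlpool (finishes hour 1); chilling (finishes hour 9). The controlling bound is hour 9, so pitching finishes at 9 + 9 = hour 18.
Conditioning cannot start until pitching (finishes hour 18, plus 3-hour gap → hour 21); chilling (finishes hour 9); whirlpool (finishes hour 1). The controlling bound is hour 21, so conditioning finishes at 21 + 5 = hour 26.

26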